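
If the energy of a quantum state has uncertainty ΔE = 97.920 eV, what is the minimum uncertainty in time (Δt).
3.361 as

Using the energy-time uncertainty principle:
ΔEΔt ≥ ℏ/2

The minimum uncertainty in time is:
Δt_min = ℏ/(2ΔE)
Δt_min = (1.055e-34 J·s) / (2 × 1.569e-17 J)
Δt_min = 3.361e-18 s = 3.361 as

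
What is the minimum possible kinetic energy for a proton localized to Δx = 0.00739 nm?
94.987 meV

Localizing a particle requires giving it sufficient momentum uncertainty:

1. From uncertainty principle: Δp ≥ ℏ/(2Δx)
   Δp_min = (1.055e-34 J·s) / (2 × 7.390e-12 m)
   Δp_min = 7.135e-24 kg·m/s

2. This momentum uncertainty corresponds to kinetic energy:
   KE ≈ (Δp)²/(2m) = (7.135e-24)²/(2 × 1.673e-27 kg)
   KE = 1.522e-20 J = 94.987 meV

Tighter localization requires more energy.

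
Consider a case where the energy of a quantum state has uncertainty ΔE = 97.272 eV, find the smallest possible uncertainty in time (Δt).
3.383 as

Using the energy-time uncertainty principle:
ΔEΔt ≥ ℏ/2

The minimum uncertainty in time is:
Δt_min = ℏ/(2ΔE)
Δt_min = (1.055e-34 J·s) / (2 × 1.558e-17 J)
Δt_min = 3.383e-18 s = 3.383 as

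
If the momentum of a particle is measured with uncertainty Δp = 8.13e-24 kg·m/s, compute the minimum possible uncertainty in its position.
6.486 pm

Using the Heisenberg uncertainty principle:
ΔxΔp ≥ ℏ/2

The minimum uncertainty in position is:
Δx_min = ℏ/(2Δp)
Δx_min = (1.055e-34 J·s) / (2 × 8.130e-24 kg·m/s)
Δx_min = 6.486e-12 m = 6.486 pm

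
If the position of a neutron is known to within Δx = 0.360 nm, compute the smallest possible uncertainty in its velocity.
87.448 m/s

Using the Heisenberg uncertainty principle and Δp = mΔv:
ΔxΔp ≥ ℏ/2
Δx(mΔv) ≥ ℏ/2

The minimum uncertainty in velocity is:
Δv_min = ℏ/(2mΔx)
Δv_min = (1.055e-34 J·s) / (2 × 1.675e-27 kg × 3.600e-10 m)
Δv_min = 8.745e+01 m/s = 87.448 m/s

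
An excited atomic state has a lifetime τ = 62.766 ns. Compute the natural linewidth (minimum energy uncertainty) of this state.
5.243 neV

Using the energy-time uncertainty principle:
ΔEΔt ≥ ℏ/2

The lifetime τ represents the time uncertainty Δt.
The natural linewidth (minimum energy uncertainty) is:

ΔE = ℏ/(2τ)
ΔE = (1.055e-34 J·s) / (2 × 6.277e-08 s)
ΔE = 8.401e-28 J = 5.243 neV

This natural linewidth limits the precision of spectroscopic measurements.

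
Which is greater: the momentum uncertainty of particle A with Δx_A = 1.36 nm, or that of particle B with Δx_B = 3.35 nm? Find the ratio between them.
Particle A has the larger minimum momentum uncertainty, by a factor of 2.46.

For each particle, the minimum momentum uncertainty is Δp_min = ℏ/(2Δx):

Particle A: Δp_A = ℏ/(2×1.360e-09 m) = 3.877e-26 kg·m/s
Particle B: Δp_B = ℏ/(2×3.350e-09 m) = 1.574e-26 kg·m/s

Ratio: Δp_A/Δp_B = 2.46

Since Δp_min ∝ 1/Δx, the particle with smaller position uncertainty (A) has larger momentum uncertainty.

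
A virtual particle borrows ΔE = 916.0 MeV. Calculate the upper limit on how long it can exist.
3.593 × 10^-25 s

Using the energy-time uncertainty principle:
ΔEΔt ≥ ℏ/2

For a virtual particle borrowing energy ΔE, the maximum lifetime is:
Δt_max = ℏ/(2ΔE)

Converting energy:
ΔE = 916.0 MeV = 1.468e-10 J

Δt_max = (1.055e-34 J·s) / (2 × 1.468e-10 J)
Δt_max = 3.593e-25 s = 3.593 × 10^-25 s

Virtual particles with higher borrowed energy exist for shorter times.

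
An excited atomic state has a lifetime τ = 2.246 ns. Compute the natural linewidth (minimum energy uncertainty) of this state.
146.530 neV

Using the energy-time uncertainty principle:
ΔEΔt ≥ ℏ/2

The lifetime τ represents the time uncertainty Δt.
The natural linewidth (minimum energy uncertainty) is:

ΔE = ℏ/(2τ)
ΔE = (1.055e-34 J·s) / (2 × 2.246e-09 s)
ΔE = 2.348e-26 J = 146.530 neV

This natural linewidth limits the precision of spectroscopic measurements.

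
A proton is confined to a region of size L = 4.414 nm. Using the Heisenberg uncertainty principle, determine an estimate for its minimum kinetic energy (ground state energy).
266.250 neV

Using the uncertainty principle to estimate ground state energy:

1. The position uncertainty is approximately the confinement size:
   Δx ≈ L = 4.414e-09 m

2. From ΔxΔp ≥ ℏ/2, the minimum momentum uncertainty is:
   Δp ≈ ℏ/(2L) = 1.195e-26 kg·m/s

3. The kinetic energy is approximately:
   KE ≈ (Δp)²/(2m) = (1.195e-26)²/(2 × 1.673e-27 kg)
   KE ≈ 4.266e-26 J = 266.250 neV

This is an order-of-magnitude estimate of the ground state energy.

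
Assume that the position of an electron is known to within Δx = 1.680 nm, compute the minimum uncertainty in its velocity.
34.455 km/s

Using the Heisenberg uncertainty principle and Δp = mΔv:
ΔxΔp ≥ ℏ/2
Δx(mΔv) ≥ ℏ/2

The minimum uncertainty in velocity is:
Δv_min = ℏ/(2mΔx)
Δv_min = (1.055e-34 J·s) / (2 × 9.109e-31 kg × 1.680e-09 m)
Δv_min = 3.445e+04 m/s = 34.455 km/s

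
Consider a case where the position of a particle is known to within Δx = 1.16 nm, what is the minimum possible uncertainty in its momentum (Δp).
4.546 × 10^-26 kg·m/s

Using the Heisenberg uncertainty principle:
ΔxΔp ≥ ℏ/2

The minimum uncertainty in momentum is:
Δp_min = ℏ/(2Δx)
Δp_min = (1.055e-34 J·s) / (2 × 1.160e-09 m)
Δp_min = 4.546e-26 kg·m/s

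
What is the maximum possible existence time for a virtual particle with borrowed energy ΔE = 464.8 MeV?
7.081 × 10^-25 s

Using the energy-time uncertainty principle:
ΔEΔt ≥ ℏ/2

For a virtual particle borrowing energy ΔE, the maximum lifetime is:
Δt_max = ℏ/(2ΔE)

Converting energy:
ΔE = 464.8 MeV = 7.447e-11 J

Δt_max = (1.055e-34 J·s) / (2 × 7.447e-11 J)
Δt_max = 7.081e-25 s = 7.081 × 10^-25 s

Virtual particles with higher borrowed energy exist for shorter times.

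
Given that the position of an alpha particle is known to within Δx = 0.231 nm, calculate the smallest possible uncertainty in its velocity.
34.353 m/s

Using the Heisenberg uncertainty principle and Δp = mΔv:
ΔxΔp ≥ ℏ/2
Δx(mΔv) ≥ ℏ/2

The minimum uncertainty in velocity is:
Δv_min = ℏ/(2mΔx)
Δv_min = (1.055e-34 J·s) / (2 × 6.645e-27 kg × 2.310e-10 m)
Δv_min = 3.435e+01 m/s = 34.353 m/s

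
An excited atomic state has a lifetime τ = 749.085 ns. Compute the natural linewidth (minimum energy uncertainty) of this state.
439.344 peV

Using the energy-time uncertainty principle:
ΔEΔt ≥ ℏ/2

The lifetime τ represents the time uncertainty Δt.
The natural linewidth (minimum energy uncertainty) is:

ΔE = ℏ/(2τ)
ΔE = (1.055e-34 J·s) / (2 × 7.491e-07 s)
ΔE = 7.039e-29 J = 439.344 peV

This natural linewidth limits the precision of spectroscopic measurements.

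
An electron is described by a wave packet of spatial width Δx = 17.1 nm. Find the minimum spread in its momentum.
3.084 × 10^-27 kg·m/s

For a wave packet, the spatial width Δx and momentum spread Δp are related by the uncertainty principle:
ΔxΔp ≥ ℏ/2

The minimum momentum spread is:
Δp_min = ℏ/(2Δx)
Δp_min = (1.055e-34 J·s) / (2 × 1.710e-08 m)
Δp_min = 3.084e-27 kg·m/s

A wave packet cannot have both a well-defined position and well-defined momentum.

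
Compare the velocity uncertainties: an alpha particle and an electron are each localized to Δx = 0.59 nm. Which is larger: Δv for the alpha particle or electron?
The electron has the larger minimum velocity uncertainty, by a ratio of 7294.3.

For both particles, Δp_min = ℏ/(2Δx) = 8.937e-26 kg·m/s (same for both).

The velocity uncertainty is Δv = Δp/m:
- alpha particle: Δv = 8.937e-26 / 6.645e-27 = 1.345e+01 m/s = 13.450 m/s
- electron: Δv = 8.937e-26 / 9.109e-31 = 9.811e+04 m/s = 98.108 km/s

Ratio: 9.811e+04 / 1.345e+01 = 7294.3

The lighter particle has larger velocity uncertainty because Δv ∝ 1/m.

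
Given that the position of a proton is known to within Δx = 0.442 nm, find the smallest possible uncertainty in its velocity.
71.322 m/s

Using the Heisenberg uncertainty principle and Δp = mΔv:
ΔxΔp ≥ ℏ/2
Δx(mΔv) ≥ ℏ/2

The minimum uncertainty in velocity is:
Δv_min = ℏ/(2mΔx)
Δv_min = (1.055e-34 J·s) / (2 × 1.673e-27 kg × 4.420e-10 m)
Δv_min = 7.132e+01 m/s = 71.322 m/s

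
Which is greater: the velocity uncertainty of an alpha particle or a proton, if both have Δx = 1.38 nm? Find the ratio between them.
The proton has the larger minimum velocity uncertainty, by a ratio of 4.0.

For both particles, Δp_min = ℏ/(2Δx) = 3.821e-26 kg·m/s (same for both).

The velocity uncertainty is Δv = Δp/m:
- alpha particle: Δv = 3.821e-26 / 6.645e-27 = 5.750e+00 m/s = 5.750 m/s
- proton: Δv = 3.821e-26 / 1.673e-27 = 2.284e+01 m/s = 22.844 m/s

Ratio: 2.284e+01 / 5.750e+00 = 4.0

The lighter particle has larger velocity uncertainty because Δv ∝ 1/m.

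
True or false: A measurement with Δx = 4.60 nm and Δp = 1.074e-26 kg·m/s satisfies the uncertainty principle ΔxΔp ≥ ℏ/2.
No, it violates the uncertainty principle (impossible measurement).

Calculate the product ΔxΔp:
ΔxΔp = (4.600e-09 m) × (1.074e-26 kg·m/s)
ΔxΔp = 4.940e-35 J·s

Compare to the minimum allowed value ℏ/2:
ℏ/2 = 5.273e-35 J·s

Since ΔxΔp = 4.940e-35 J·s < 5.273e-35 J·s = ℏ/2,
the measurement violates the uncertainty principle.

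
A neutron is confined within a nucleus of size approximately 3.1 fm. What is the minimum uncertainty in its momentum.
1.701 × 10^-20 kg·m/s

Using the Heisenberg uncertainty principle:
ΔxΔp ≥ ℏ/2

With Δx ≈ L = 3.100e-15 m (the confinement size):
Δp_min = ℏ/(2Δx)
Δp_min = (1.055e-34 J·s) / (2 × 3.100e-15 m)
Δp_min = 1.701e-20 kg·m/s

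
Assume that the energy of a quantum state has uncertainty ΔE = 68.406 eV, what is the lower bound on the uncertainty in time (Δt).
4.811 as

Using the energy-time uncertainty principle:
ΔEΔt ≥ ℏ/2

The minimum uncertainty in time is:
Δt_min = ℏ/(2ΔE)
Δt_min = (1.055e-34 J·s) / (2 × 1.096e-17 J)
Δt_min = 4.811e-18 s = 4.811 as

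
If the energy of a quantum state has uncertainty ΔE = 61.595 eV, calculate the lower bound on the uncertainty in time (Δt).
5.343 as

Using the energy-time uncertainty principle:
ΔEΔt ≥ ℏ/2

The minimum uncertainty in time is:
Δt_min = ℏ/(2ΔE)
Δt_min = (1.055e-34 J·s) / (2 × 9.869e-18 J)
Δt_min = 5.343e-18 s = 5.343 as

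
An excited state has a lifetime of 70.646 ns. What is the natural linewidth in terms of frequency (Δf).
1.126 MHz

Using the energy-time uncertainty principle and E = hf:
ΔEΔt ≥ ℏ/2
hΔf·Δt ≥ ℏ/2

The minimum frequency uncertainty is:
Δf = ℏ/(2hτ) = 1/(4πτ)
Δf = 1/(4π × 7.065e-08 s)
Δf = 1.126e+06 Hz = 1.126 MHz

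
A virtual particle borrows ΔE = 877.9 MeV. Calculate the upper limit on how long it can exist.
3.749 × 10^-25 s

Using the energy-time uncertainty principle:
ΔEΔt ≥ ℏ/2

For a virtual particle borrowing energy ΔE, the maximum lifetime is:
Δt_max = ℏ/(2ΔE)

Converting energy:
ΔE = 877.9 MeV = 1.407e-10 J

Δt_max = (1.055e-34 J·s) / (2 × 1.407e-10 J)
Δt_max = 3.749e-25 s = 3.749 × 10^-25 s

Virtual particles with higher borrowed energy exist for shorter times.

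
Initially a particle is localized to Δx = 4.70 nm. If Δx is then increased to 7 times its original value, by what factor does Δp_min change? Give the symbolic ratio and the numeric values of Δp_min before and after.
Original Δp_min = 1.122 × 10^-26 kg·m/s; new Δp'_min = 1.603 × 10^-27 kg·m/s; ratio Δp'_min/Δp_min = 1/7.

From the uncertainty principle ΔxΔp ≥ ℏ/2, the minimum momentum uncertainty is Δp_min = ℏ/(2Δx).

Original (Δx = 4.70 nm = 4.700e-09 m):
Δp_min = (1.055e-34 J·s)/(2 × 4.700e-09 m) = 1.122e-26 kg·m/s

When Δx → 7Δx:
Δp'_min = ℏ/(2 × 7Δx) = (1/7) × ℏ/(2Δx) = (1/7) × Δp_min
Δp'_min = 1/7 × 1.122e-26 kg·m/s = 1.603e-27 kg·m/s

Since Δp_min ∝ 1/Δx, when Δx is increased to 7 times its original value, Δp_min decreases to 1/7 of its original value.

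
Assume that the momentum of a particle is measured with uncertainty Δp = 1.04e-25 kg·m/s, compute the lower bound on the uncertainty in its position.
507.006 pm

Using the Heisenberg uncertainty principle:
ΔxΔp ≥ ℏ/2

The minimum uncertainty in position is:
Δx_min = ℏ/(2Δp)
Δx_min = (1.055e-34 J·s) / (2 × 1.040e-25 kg·m/s)
Δx_min = 5.070e-10 m = 507.006 pm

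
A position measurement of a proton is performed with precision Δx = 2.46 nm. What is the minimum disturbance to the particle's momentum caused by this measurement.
2.143 × 10^-26 kg·m/s

The uncertainty principle implies that measuring position disturbs momentum:
ΔxΔp ≥ ℏ/2

When we measure position with precision Δx, we necessarily introduce a momentum uncertainty:
Δp ≥ ℏ/(2Δx)
Δp_min = (1.055e-34 J·s) / (2 × 2.460e-09 m)
Δp_min = 2.143e-26 kg·m/s

The more precisely we measure position, the greater the momentum disturbance.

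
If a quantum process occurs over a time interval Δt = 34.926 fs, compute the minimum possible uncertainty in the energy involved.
9.423 meV

Using the energy-time uncertainty principle:
ΔEΔt ≥ ℏ/2

The minimum uncertainty in energy is:
ΔE_min = ℏ/(2Δt)
ΔE_min = (1.055e-34 J·s) / (2 × 3.493e-14 s)
ΔE_min = 1.510e-21 J = 9.423 meV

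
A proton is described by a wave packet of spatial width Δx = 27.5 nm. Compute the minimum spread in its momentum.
1.917 × 10^-27 kg·m/s

For a wave packet, the spatial width Δx and momentum spread Δp are related by the uncertainty principle:
ΔxΔp ≥ ℏ/2

The minimum momentum spread is:
Δp_min = ℏ/(2Δx)
Δp_min = (1.055e-34 J·s) / (2 × 2.750e-08 m)
Δp_min = 1.917e-27 kg·m/s

A wave packet cannot have both a well-defined position and well-defined momentum.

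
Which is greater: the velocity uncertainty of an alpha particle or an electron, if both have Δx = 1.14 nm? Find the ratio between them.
The electron has the larger minimum velocity uncertainty, by a ratio of 7294.3.

For both particles, Δp_min = ℏ/(2Δx) = 4.625e-26 kg·m/s (same for both).

The velocity uncertainty is Δv = Δp/m:
- alpha particle: Δv = 4.625e-26 / 6.645e-27 = 6.961e+00 m/s = 6.961 m/s
- electron: Δv = 4.625e-26 / 9.109e-31 = 5.078e+04 m/s = 50.775 km/s

Ratio: 5.078e+04 / 6.961e+00 = 7294.3

The lighter particle has larger velocity uncertainty because Δv ∝ 1/m.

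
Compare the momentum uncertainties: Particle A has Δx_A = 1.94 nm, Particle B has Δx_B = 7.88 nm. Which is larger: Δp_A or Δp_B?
Particle A has the larger minimum momentum uncertainty, by a factor of 4.06.

For each particle, the minimum momentum uncertainty is Δp_min = ℏ/(2Δx):

Particle A: Δp_A = ℏ/(2×1.940e-09 m) = 2.718e-26 kg·m/s
Particle B: Δp_B = ℏ/(2×7.880e-09 m) = 6.691e-27 kg·m/s

Ratio: Δp_A/Δp_B = 4.06

Since Δp_min ∝ 1/Δx, the particle with smaller position uncertainty (A) has larger momentum uncertainty.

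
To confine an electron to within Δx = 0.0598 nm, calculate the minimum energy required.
2.664 eV

Localizing a particle requires giving it sufficient momentum uncertainty:

1. From uncertainty principle: Δp ≥ ℏ/(2Δx)
   Δp_min = (1.055e-34 J·s) / (2 × 5.980e-11 m)
   Δp_min = 8.817e-25 kg·m/s

2. This momentum uncertainty corresponds to kinetic energy:
   KE ≈ (Δp)²/(2m) = (8.817e-25)²/(2 × 9.109e-31 kg)
   KE = 4.267e-19 J = 2.664 eV

Tighter localization requires more energy.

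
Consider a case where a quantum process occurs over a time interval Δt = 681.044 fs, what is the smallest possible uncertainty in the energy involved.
483.237 μeV

Using the energy-time uncertainty principle:
ΔEΔt ≥ ℏ/2

The minimum uncertainty in energy is:
ΔE_min = ℏ/(2Δt)
ΔE_min = (1.055e-34 J·s) / (2 × 6.810e-13 s)
ΔE_min = 7.742e-23 J = 483.237 μeV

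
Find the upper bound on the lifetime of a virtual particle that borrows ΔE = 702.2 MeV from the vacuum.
4.687 × 10^-25 s

Using the energy-time uncertainty principle:
ΔEΔt ≥ ℏ/2

For a virtual particle borrowing energy ΔE, the maximum lifetime is:
Δt_max = ℏ/(2ΔE)

Converting energy:
ΔE = 702.2 MeV = 1.125e-10 J

Δt_max = (1.055e-34 J·s) / (2 × 1.125e-10 J)
Δt_max = 4.687e-25 s = 4.687 × 10^-25 s

Virtual particles with higher borrowed energy exist for shorter times.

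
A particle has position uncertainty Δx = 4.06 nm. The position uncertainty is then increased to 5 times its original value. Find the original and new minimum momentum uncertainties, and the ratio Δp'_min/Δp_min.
Original Δp_min = 1.299 × 10^-26 kg·m/s; new Δp'_min = 2.597 × 10^-27 kg·m/s; ratio Δp'_min/Δp_min = 1/5.

From the uncertainty principle ΔxΔp ≥ ℏ/2, the minimum momentum uncertainty is Δp_min = ℏ/(2Δx).

Original (Δx = 4.06 nm = 4.060e-09 m):
Δp_min = (1.055e-34 J·s)/(2 × 4.060e-09 m) = 1.299e-26 kg·m/s

When Δx → 5Δx:
Δp'_min = ℏ/(2 × 5Δx) = (1/5) × ℏ/(2Δx) = (1/5) × Δp_min
Δp'_min = 1/5 × 1.299e-26 kg·m/s = 2.597e-27 kg·m/s

Since Δp_min ∝ 1/Δx, when Δx is increased to 5 times its original value, Δp_min decreases to 1/5 of its original value.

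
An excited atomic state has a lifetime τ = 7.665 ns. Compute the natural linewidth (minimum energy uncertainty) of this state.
42.936 neV

Using the energy-time uncertainty principle:
ΔEΔt ≥ ℏ/2

The lifetime τ represents the time uncertainty Δt.
The natural linewidth (minimum energy uncertainty) is:

ΔE = ℏ/(2τ)
ΔE = (1.055e-34 J·s) / (2 × 7.665e-09 s)
ΔE = 6.879e-27 J = 42.936 neV

This natural linewidth limits the precision of spectroscopic measurements.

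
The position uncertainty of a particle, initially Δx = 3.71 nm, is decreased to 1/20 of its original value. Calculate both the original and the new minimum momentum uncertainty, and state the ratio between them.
Original Δp_min = 1.421 × 10^-26 kg·m/s; new Δp'_min = 2.843 × 10^-25 kg·m/s; ratio Δp'_min/Δp_min = 20.

From the uncertainty principle ΔxΔp ≥ ℏ/2, the minimum momentum uncertainty is Δp_min = ℏ/(2Δx).

Original (Δx = 3.71 nm = 3.710e-09 m):
Δp_min = (1.055e-34 J·s)/(2 × 3.710e-09 m) = 1.421e-26 kg·m/s

When Δx → (1/20)Δx:
Δp'_min = ℏ/(2 × (1/20)Δx) = 20 × ℏ/(2Δx) = 20 × Δp_min
Δp'_min = 20 × 1.421e-26 kg·m/s = 2.843e-25 kg·m/s

Since Δp_min ∝ 1/Δx, when Δx is decreased to 1/20 of its original value, Δp_min increases to 20 times its original value.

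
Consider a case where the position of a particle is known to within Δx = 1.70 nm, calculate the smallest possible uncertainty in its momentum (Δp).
3.102 × 10^-26 kg·m/s

Using the Heisenberg uncertainty principle:
ΔxΔp ≥ ℏ/2

The minimum uncertainty in momentum is:
Δp_min = ℏ/(2Δx)
Δp_min = (1.055e-34 J·s) / (2 × 1.700e-09 m)
Δp_min = 3.102e-26 kg·m/s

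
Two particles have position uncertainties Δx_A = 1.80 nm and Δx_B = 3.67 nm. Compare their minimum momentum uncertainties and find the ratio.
Particle A has the larger minimum momentum uncertainty, by a factor of 2.04.

For each particle, the minimum momentum uncertainty is Δp_min = ℏ/(2Δx):

Particle A: Δp_A = ℏ/(2×1.800e-09 m) = 2.929e-26 kg·m/s
Particle B: Δp_B = ℏ/(2×3.670e-09 m) = 1.437e-26 kg·m/s

Ratio: Δp_A/Δp_B = 2.04

Since Δp_min ∝ 1/Δx, the particle with smaller position uncertainty (A) has larger momentum uncertainty.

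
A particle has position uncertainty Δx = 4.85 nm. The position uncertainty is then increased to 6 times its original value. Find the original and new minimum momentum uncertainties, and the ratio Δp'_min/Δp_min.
Original Δp_min = 1.087 × 10^-26 kg·m/s; new Δp'_min = 1.812 × 10^-27 kg·m/s; ratio Δp'_min/Δp_min = 1/6.

From the uncertainty principle ΔxΔp ≥ ℏ/2, the minimum momentum uncertainty is Δp_min = ℏ/(2Δx).

Original (Δx = 4.85 nm = 4.850e-09 m):
Δp_min = (1.055e-34 J·s)/(2 × 4.850e-09 m) = 1.087e-26 kg·m/s

When Δx → 6Δx:
Δp'_min = ℏ/(2 × 6Δx) = (1/6) × ℏ/(2Δx) = (1/6) × Δp_min
Δp'_min = 1/6 × 1.087e-26 kg·m/s = 1.812e-27 kg·m/s

Since Δp_min ∝ 1/Δx, when Δx is increased to 6 times its original value, Δp_min decreases to 1/6 of its original value.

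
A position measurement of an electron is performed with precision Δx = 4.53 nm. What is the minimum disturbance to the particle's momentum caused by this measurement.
1.164 × 10^-26 kg·m/s

The uncertainty principle implies that measuring position disturbs momentum:
ΔxΔp ≥ ℏ/2

When we measure position with precision Δx, we necessarily introduce a momentum uncertainty:
Δp ≥ ℏ/(2Δx)
Δp_min = (1.055e-34 J·s) / (2 × 4.530e-09 m)
Δp_min = 1.164e-26 kg·m/s

The more precisely we measure position, the greater the momentum disturbance.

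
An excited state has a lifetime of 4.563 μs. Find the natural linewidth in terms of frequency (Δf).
17.440 kHz

Using the energy-time uncertainty principle and E = hf:
ΔEΔt ≥ ℏ/2
hΔf·Δt ≥ ℏ/2

The minimum frequency uncertainty is:
Δf = ℏ/(2hτ) = 1/(4πτ)
Δf = 1/(4π × 4.563e-06 s)
Δf = 1.744e+04 Hz = 17.440 kHz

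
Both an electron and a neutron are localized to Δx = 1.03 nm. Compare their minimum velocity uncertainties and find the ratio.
The electron has the larger minimum velocity uncertainty, by a ratio of 1838.7.

For both particles, Δp_min = ℏ/(2Δx) = 5.119e-26 kg·m/s (same for both).

The velocity uncertainty is Δv = Δp/m:
- electron: Δv = 5.119e-26 / 9.109e-31 = 5.620e+04 m/s = 56.198 km/s
- neutron: Δv = 5.119e-26 / 1.675e-27 = 3.056e+01 m/s = 30.564 m/s

Ratio: 5.620e+04 / 3.056e+01 = 1838.7

The lighter particle has larger velocity uncertainty because Δv ∝ 1/m.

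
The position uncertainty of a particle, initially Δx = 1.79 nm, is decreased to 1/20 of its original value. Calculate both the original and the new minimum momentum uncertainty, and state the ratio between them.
Original Δp_min = 2.946 × 10^-26 kg·m/s; new Δp'_min = 5.891 × 10^-25 kg·m/s; ratio Δp'_min/Δp_min = 20.

From the uncertainty principle ΔxΔp ≥ ℏ/2, the minimum momentum uncertainty is Δp_min = ℏ/(2Δx).

Original (Δx = 1.79 nm = 1.790e-09 m):
Δp_min = (1.055e-34 J·s)/(2 × 1.790e-09 m) = 2.946e-26 kg·m/s

When Δx → (1/20)Δx:
Δp'_min = ℏ/(2 × (1/20)Δx) = 20 × ℏ/(2Δx) = 20 × Δp_min
Δp'_min = 20 × 2.946e-26 kg·m/s = 5.891e-25 kg·m/s

Since Δp_min ∝ 1/Δx, when Δx is decreased to 1/20 of its original value, Δp_min increases to 20 times its original value.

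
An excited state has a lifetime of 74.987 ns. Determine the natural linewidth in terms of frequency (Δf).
1.061 MHz

Using the energy-time uncertainty principle and E = hf:
ΔEΔt ≥ ℏ/2
hΔf·Δt ≥ ℏ/2

The minimum frequency uncertainty is:
Δf = ℏ/(2hτ) = 1/(4πτ)
Δf = 1/(4π × 7.499e-08 s)
Δf = 1.061e+06 Hz = 1.061 MHz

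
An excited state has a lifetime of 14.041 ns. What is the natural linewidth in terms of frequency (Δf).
5.668 MHz

Using the energy-time uncertainty principle and E = hf:
ΔEΔt ≥ ℏ/2
hΔf·Δt ≥ ℏ/2

The minimum frequency uncertainty is:
Δf = ℏ/(2hτ) = 1/(4πτ)
Δf = 1/(4π × 1.404e-08 s)
Δf = 5.668e+06 Hz = 5.668 MHz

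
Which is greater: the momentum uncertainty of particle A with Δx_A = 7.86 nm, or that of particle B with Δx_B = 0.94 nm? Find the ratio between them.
Particle B has the larger minimum momentum uncertainty, by a factor of 8.36.

For each particle, the minimum momentum uncertainty is Δp_min = ℏ/(2Δx):

Particle A: Δp_A = ℏ/(2×7.860e-09 m) = 6.708e-27 kg·m/s
Particle B: Δp_B = ℏ/(2×9.400e-10 m) = 5.609e-26 kg·m/s

Ratio: Δp_B/Δp_A = 8.36

Since Δp_min ∝ 1/Δx, the particle with smaller position uncertainty (B) has larger momentum uncertainty.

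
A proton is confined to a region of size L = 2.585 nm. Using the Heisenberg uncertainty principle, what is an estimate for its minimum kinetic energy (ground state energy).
776.306 neV

Using the uncertainty principle to estimate ground state energy:

1. The position uncertainty is approximately the confinement size:
   Δx ≈ L = 2.585e-09 m

2. From ΔxΔp ≥ ℏ/2, the minimum momentum uncertainty is:
   Δp ≈ ℏ/(2L) = 2.040e-26 kg·m/s

3. The kinetic energy is approximately:
   KE ≈ (Δp)²/(2m) = (2.040e-26)²/(2 × 1.673e-27 kg)
   KE ≈ 1.244e-25 J = 776.306 neV

This is an order-of-magnitude estimate of the ground state energy.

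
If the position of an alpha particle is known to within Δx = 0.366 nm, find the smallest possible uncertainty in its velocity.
21.682 m/s

Using the Heisenberg uncertainty principle and Δp = mΔv:
ΔxΔp ≥ ℏ/2
Δx(mΔv) ≥ ℏ/2

The minimum uncertainty in velocity is:
Δv_min = ℏ/(2mΔx)
Δv_min = (1.055e-34 J·s) / (2 × 6.645e-27 kg × 3.660e-10 m)
Δv_min = 2.168e+01 m/s = 21.682 m/s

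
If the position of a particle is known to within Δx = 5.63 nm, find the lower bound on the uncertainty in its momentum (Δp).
9.366 × 10^-27 kg·m/s

Using the Heisenberg uncertainty principle:
ΔxΔp ≥ ℏ/2

The minimum uncertainty in momentum is:
Δp_min = ℏ/(2Δx)
Δp_min = (1.055e-34 J·s) / (2 × 5.630e-09 m)
Δp_min = 9.366e-27 kg·m/s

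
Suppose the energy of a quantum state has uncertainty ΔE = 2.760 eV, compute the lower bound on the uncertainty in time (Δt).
119.241 as

Using the energy-time uncertainty principle:
ΔEΔt ≥ ℏ/2

The minimum uncertainty in time is:
Δt_min = ℏ/(2ΔE)
Δt_min = (1.055e-34 J·s) / (2 × 4.422e-19 J)
Δt_min = 1.192e-16 s = 119.241 as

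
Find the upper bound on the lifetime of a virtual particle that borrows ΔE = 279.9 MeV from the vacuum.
1.176 ys

Using the energy-time uncertainty principle:
ΔEΔt ≥ ℏ/2

For a virtual particle borrowing energy ΔE, the maximum lifetime is:
Δt_max = ℏ/(2ΔE)

Converting energy:
ΔE = 279.9 MeV = 4.484e-11 J

Δt_max = (1.055e-34 J·s) / (2 × 4.484e-11 J)
Δt_max = 1.176e-24 s = 1.176 ys

Virtual particles with higher borrowed energy exist for shorter times.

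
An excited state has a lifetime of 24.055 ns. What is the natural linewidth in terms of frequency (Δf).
3.308 MHz

Using the energy-time uncertainty principle and E = hf:
ΔEΔt ≥ ℏ/2
hΔf·Δt ≥ ℏ/2

The minimum frequency uncertainty is:
Δf = ℏ/(2hτ) = 1/(4πτ)
Δf = 1/(4π × 2.405e-08 s)
Δf = 3.308e+06 Hz = 3.308 MHz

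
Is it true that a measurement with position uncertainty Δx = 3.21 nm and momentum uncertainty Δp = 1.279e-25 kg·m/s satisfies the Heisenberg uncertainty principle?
Yes, it satisfies the uncertainty principle.

Calculate the product ΔxΔp:
ΔxΔp = (3.210e-09 m) × (1.279e-25 kg·m/s)
ΔxΔp = 4.106e-34 J·s

Compare to the minimum allowed value ℏ/2:
ℏ/2 = 5.273e-35 J·s

Since ΔxΔp = 4.106e-34 J·s ≥ 5.273e-35 J·s = ℏ/2,
the measurement satisfies the uncertainty principle.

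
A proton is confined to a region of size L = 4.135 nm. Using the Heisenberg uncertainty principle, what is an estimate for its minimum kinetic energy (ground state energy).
303.391 neV

Using the uncertainty principle to estimate ground state energy:

1. The position uncertainty is approximately the confinement size:
   Δx ≈ L = 4.135e-09 m

2. From ΔxΔp ≥ ℏ/2, the minimum momentum uncertainty is:
   Δp ≈ ℏ/(2L) = 1.275e-26 kg·m/s

3. The kinetic energy is approximately:
   KE ≈ (Δp)²/(2m) = (1.275e-26)²/(2 × 1.673e-27 kg)
   KE ≈ 4.861e-26 J = 303.391 neV

This is an order-of-magnitude estimate of the ground state energy.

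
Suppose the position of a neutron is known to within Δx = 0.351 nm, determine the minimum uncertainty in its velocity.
89.690 m/s

Using the Heisenberg uncertainty principle and Δp = mΔv:
ΔxΔp ≥ ℏ/2
Δx(mΔv) ≥ ℏ/2

The minimum uncertainty in velocity is:
Δv_min = ℏ/(2mΔx)
Δv_min = (1.055e-34 J·s) / (2 × 1.675e-27 kg × 3.510e-10 m)
Δv_min = 8.969e+01 m/s = 89.690 m/s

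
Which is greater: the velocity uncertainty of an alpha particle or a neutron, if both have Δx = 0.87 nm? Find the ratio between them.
The neutron has the larger minimum velocity uncertainty, by a ratio of 4.0.

For both particles, Δp_min = ℏ/(2Δx) = 6.061e-26 kg·m/s (same for both).

The velocity uncertainty is Δv = Δp/m:
- alpha particle: Δv = 6.061e-26 / 6.645e-27 = 9.121e+00 m/s = 9.121 m/s
- neutron: Δv = 6.061e-26 / 1.675e-27 = 3.619e+01 m/s = 36.185 m/s

Ratio: 3.619e+01 / 9.121e+00 = 4.0

The lighter particle has larger velocity uncertainty because Δv ∝ 1/m.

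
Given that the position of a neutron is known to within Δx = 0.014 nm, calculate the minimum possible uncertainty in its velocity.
2.249 km/s

Using the Heisenberg uncertainty principle and Δp = mΔv:
ΔxΔp ≥ ℏ/2
Δx(mΔv) ≥ ℏ/2

The minimum uncertainty in velocity is:
Δv_min = ℏ/(2mΔx)
Δv_min = (1.055e-34 J·s) / (2 × 1.675e-27 kg × 1.400e-11 m)
Δv_min = 2.249e+03 m/s = 2.249 km/s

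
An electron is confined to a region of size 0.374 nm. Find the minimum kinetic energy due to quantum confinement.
68.096 meV

Using the uncertainty principle:

1. Position uncertainty: Δx ≈ 3.740e-10 m
2. Minimum momentum uncertainty: Δp = ℏ/(2Δx) = 1.410e-25 kg·m/s
3. Minimum kinetic energy:
   KE = (Δp)²/(2m) = (1.410e-25)²/(2 × 9.109e-31 kg)
   KE = 1.091e-20 J = 68.096 meV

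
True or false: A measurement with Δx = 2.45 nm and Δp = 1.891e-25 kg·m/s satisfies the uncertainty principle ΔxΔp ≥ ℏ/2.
Yes, it satisfies the uncertainty principle.

Calculate the product ΔxΔp:
ΔxΔp = (2.450e-09 m) × (1.891e-25 kg·m/s)
ΔxΔp = 4.633e-34 J·s

Compare to the minimum allowed value ℏ/2:
ℏ/2 = 5.273e-35 J·s

Since ΔxΔp = 4.633e-34 J·s ≥ 5.273e-35 J·s = ℏ/2,
the measurement satisfies the uncertainty principle.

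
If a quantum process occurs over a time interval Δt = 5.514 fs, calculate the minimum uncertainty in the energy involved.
59.686 meV

Using the energy-time uncertainty principle:
ΔEΔt ≥ ℏ/2

The minimum uncertainty in energy is:
ΔE_min = ℏ/(2Δt)
ΔE_min = (1.055e-34 J·s) / (2 × 5.514e-15 s)
ΔE_min = 9.563e-21 J = 59.686 meV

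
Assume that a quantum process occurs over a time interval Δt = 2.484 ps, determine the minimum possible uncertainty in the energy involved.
132.490 μeV

Using the energy-time uncertainty principle:
ΔEΔt ≥ ℏ/2

The minimum uncertainty in energy is:
ΔE_min = ℏ/(2Δt)
ΔE_min = (1.055e-34 J·s) / (2 × 2.484e-12 s)
ΔE_min = 2.123e-23 J = 132.490 μeV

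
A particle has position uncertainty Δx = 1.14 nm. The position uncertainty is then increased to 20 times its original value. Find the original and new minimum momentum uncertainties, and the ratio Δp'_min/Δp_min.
Original Δp_min = 4.625 × 10^-26 kg·m/s; new Δp'_min = 2.313 × 10^-27 kg·m/s; ratio Δp'_min/Δp_min = 1/20.

From the uncertainty principle ΔxΔp ≥ ℏ/2, the minimum momentum uncertainty is Δp_min = ℏ/(2Δx).

Original (Δx = 1.14 nm = 1.140e-09 m):
Δp_min = (1.055e-34 J·s)/(2 × 1.140e-09 m) = 4.625e-26 kg·m/s

When Δx → 20Δx:
Δp'_min = ℏ/(2 × 20Δx) = (1/20) × ℏ/(2Δx) = (1/20) × Δp_min
Δp'_min = 1/20 × 4.625e-26 kg·m/s = 2.313e-27 kg·m/s

Since Δp_min ∝ 1/Δx, when Δx is increased to 20 times its original value, Δp_min decreases to 1/20 of its original value.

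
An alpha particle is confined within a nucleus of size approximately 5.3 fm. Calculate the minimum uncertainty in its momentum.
9.949 × 10^-21 kg·m/s

Using the Heisenberg uncertainty principle:
ΔxΔp ≥ ℏ/2

With Δx ≈ L = 5.300e-15 m (the confinement size):
Δp_min = ℏ/(2Δx)
Δp_min = (1.055e-34 J·s) / (2 × 5.300e-15 m)
Δp_min = 9.949e-21 kg·m/s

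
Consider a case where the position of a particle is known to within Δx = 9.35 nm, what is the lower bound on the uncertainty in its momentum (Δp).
5.639 × 10^-27 kg·m/s

Using the Heisenberg uncertainty principle:
ΔxΔp ≥ ℏ/2

The minimum uncertainty in momentum is:
Δp_min = ℏ/(2Δx)
Δp_min = (1.055e-34 J·s) / (2 × 9.350e-09 m)
Δp_min = 5.639e-27 kg·m/s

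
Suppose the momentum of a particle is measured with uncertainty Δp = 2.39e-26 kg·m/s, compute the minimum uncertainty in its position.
2.206 nm

Using the Heisenberg uncertainty principle:
ΔxΔp ≥ ℏ/2

The minimum uncertainty in position is:
Δx_min = ℏ/(2Δp)
Δx_min = (1.055e-34 J·s) / (2 × 2.390e-26 kg·m/s)
Δx_min = 2.206e-09 m = 2.206 nm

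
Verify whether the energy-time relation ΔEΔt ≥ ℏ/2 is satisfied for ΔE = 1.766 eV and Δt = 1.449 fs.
Yes, it satisfies the uncertainty relation.

Calculate the product ΔEΔt:
ΔE = 1.766 eV = 2.829e-19 J
ΔEΔt = (2.829e-19 J) × (1.449e-15 s)
ΔEΔt = 4.100e-34 J·s

Compare to the minimum allowed value ℏ/2:
ℏ/2 = 5.273e-35 J·s

Since ΔEΔt = 4.100e-34 J·s ≥ 5.273e-35 J·s = ℏ/2,
this satisfies the uncertainty relation.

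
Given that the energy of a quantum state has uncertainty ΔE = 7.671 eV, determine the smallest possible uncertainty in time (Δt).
42.903 as

Using the energy-time uncertainty principle:
ΔEΔt ≥ ℏ/2

The minimum uncertainty in time is:
Δt_min = ℏ/(2ΔE)
Δt_min = (1.055e-34 J·s) / (2 × 1.229e-18 J)
Δt_min = 4.290e-17 s = 42.903 as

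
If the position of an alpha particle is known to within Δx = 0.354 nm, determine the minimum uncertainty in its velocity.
22.417 m/s

Using the Heisenberg uncertainty principle and Δp = mΔv:
ΔxΔp ≥ ℏ/2
Δx(mΔv) ≥ ℏ/2

The minimum uncertainty in velocity is:
Δv_min = ℏ/(2mΔx)
Δv_min = (1.055e-34 J·s) / (2 × 6.645e-27 kg × 3.540e-10 m)
Δv_min = 2.242e+01 m/s = 22.417 m/s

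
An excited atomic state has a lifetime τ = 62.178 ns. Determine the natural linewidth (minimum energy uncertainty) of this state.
5.293 neV

Using the energy-time uncertainty principle:
ΔEΔt ≥ ℏ/2

The lifetime τ represents the time uncertainty Δt.
The natural linewidth (minimum energy uncertainty) is:

ΔE = ℏ/(2τ)
ΔE = (1.055e-34 J·s) / (2 × 6.218e-08 s)
ΔE = 8.480e-28 J = 5.293 neV

This natural linewidth limits the precision of spectroscopic measurements.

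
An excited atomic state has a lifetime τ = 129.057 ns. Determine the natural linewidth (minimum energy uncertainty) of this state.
2.550 neV

Using the energy-time uncertainty principle:
ΔEΔt ≥ ℏ/2

The lifetime τ represents the time uncertainty Δt.
The natural linewidth (minimum energy uncertainty) is:

ΔE = ℏ/(2τ)
ΔE = (1.055e-34 J·s) / (2 × 1.291e-07 s)
ΔE = 4.086e-28 J = 2.550 neV

This natural linewidth limits the precision of spectroscopic measurements.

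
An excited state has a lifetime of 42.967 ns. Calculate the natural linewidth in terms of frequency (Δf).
1.852 MHz

Using the energy-time uncertainty principle and E = hf:
ΔEΔt ≥ ℏ/2
hΔf·Δt ≥ ℏ/2

The minimum frequency uncertainty is:
Δf = ℏ/(2hτ) = 1/(4πτ)
Δf = 1/(4π × 4.297e-08 s)
Δf = 1.852e+06 Hz = 1.852 MHz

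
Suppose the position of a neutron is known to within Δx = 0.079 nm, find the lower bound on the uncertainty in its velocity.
398.495 m/s

Using the Heisenberg uncertainty principle and Δp = mΔv:
ΔxΔp ≥ ℏ/2
Δx(mΔv) ≥ ℏ/2

The minimum uncertainty in velocity is:
Δv_min = ℏ/(2mΔx)
Δv_min = (1.055e-34 J·s) / (2 × 1.675e-27 kg × 7.900e-11 m)
Δv_min = 3.985e+02 m/s = 398.495 m/s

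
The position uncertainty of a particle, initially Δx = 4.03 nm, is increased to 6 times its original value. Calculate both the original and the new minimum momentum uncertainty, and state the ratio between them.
Original Δp_min = 1.308 × 10^-26 kg·m/s; new Δp'_min = 2.181 × 10^-27 kg·m/s; ratio Δp'_min/Δp_min = 1/6.

From the uncertainty principle ΔxΔp ≥ ℏ/2, the minimum momentum uncertainty is Δp_min = ℏ/(2Δx).

Original (Δx = 4.03 nm = 4.030e-09 m):
Δp_min = (1.055e-34 J·s)/(2 × 4.030e-09 m) = 1.308e-26 kg·m/s

When Δx → 6Δx:
Δp'_min = ℏ/(2 × 6Δx) = (1/6) × ℏ/(2Δx) = (1/6) × Δp_min
Δp'_min = 1/6 × 1.308e-26 kg·m/s = 2.181e-27 kg·m/s

Since Δp_min ∝ 1/Δx, when Δx is increased to 6 times its original value, Δp_min decreases to 1/6 of its original value.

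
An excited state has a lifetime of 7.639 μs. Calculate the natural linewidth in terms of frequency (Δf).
10.417 kHz

Using the energy-time uncertainty principle and E = hf:
ΔEΔt ≥ ℏ/2
hΔf·Δt ≥ ℏ/2

The minimum frequency uncertainty is:
Δf = ℏ/(2hτ) = 1/(4πτ)
Δf = 1/(4π × 7.639e-06 s)
Δf = 1.042e+04 Hz = 10.417 kHz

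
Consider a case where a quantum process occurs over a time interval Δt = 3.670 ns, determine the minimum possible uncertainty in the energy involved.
89.675 neV

Using the energy-time uncertainty principle:
ΔEΔt ≥ ℏ/2

The minimum uncertainty in energy is:
ΔE_min = ℏ/(2Δt)
ΔE_min = (1.055e-34 J·s) / (2 × 3.670e-09 s)
ΔE_min = 1.437e-26 J = 89.675 neV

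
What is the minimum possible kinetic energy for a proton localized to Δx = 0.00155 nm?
2.159 eV

Localizing a particle requires giving it sufficient momentum uncertainty:

1. From uncertainty principle: Δp ≥ ℏ/(2Δx)
   Δp_min = (1.055e-34 J·s) / (2 × 1.550e-12 m)
   Δp_min = 3.402e-23 kg·m/s

2. This momentum uncertainty corresponds to kinetic energy:
   KE ≈ (Δp)²/(2m) = (3.402e-23)²/(2 × 1.673e-27 kg)
   KE = 3.459e-19 J = 2.159 eV

Tighter localization requires more energy.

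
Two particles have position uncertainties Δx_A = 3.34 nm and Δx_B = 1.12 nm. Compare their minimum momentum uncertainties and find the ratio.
Particle B has the larger minimum momentum uncertainty, by a factor of 2.98.

For each particle, the minimum momentum uncertainty is Δp_min = ℏ/(2Δx):

Particle A: Δp_A = ℏ/(2×3.340e-09 m) = 1.579e-26 kg·m/s
Particle B: Δp_B = ℏ/(2×1.120e-09 m) = 4.708e-26 kg·m/s

Ratio: Δp_B/Δp_A = 2.98

Since Δp_min ∝ 1/Δx, the particle with smaller position uncertainty (B) has larger momentum uncertainty.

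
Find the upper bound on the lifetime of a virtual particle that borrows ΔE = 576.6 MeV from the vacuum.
5.708 × 10^-25 s

Using the energy-time uncertainty principle:
ΔEΔt ≥ ℏ/2

For a virtual particle borrowing energy ΔE, the maximum lifetime is:
Δt_max = ℏ/(2ΔE)

Converting energy:
ΔE = 576.6 MeV = 9.238e-11 J

Δt_max = (1.055e-34 J·s) / (2 × 9.238e-11 J)
Δt_max = 5.708e-25 s = 5.708 × 10^-25 s

Virtual particles with higher borrowed energy exist for shorter times.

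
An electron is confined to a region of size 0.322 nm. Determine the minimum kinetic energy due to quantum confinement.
91.865 meV

Using the uncertainty principle:

1. Position uncertainty: Δx ≈ 3.220e-10 m
2. Minimum momentum uncertainty: Δp = ℏ/(2Δx) = 1.638e-25 kg·m/s
3. Minimum kinetic energy:
   KE = (Δp)²/(2m) = (1.638e-25)²/(2 × 9.109e-31 kg)
   KE = 1.472e-20 J = 91.865 meV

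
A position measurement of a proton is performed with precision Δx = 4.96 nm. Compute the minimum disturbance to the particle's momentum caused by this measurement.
1.063 × 10^-26 kg·m/s

The uncertainty principle implies that measuring position disturbs momentum:
ΔxΔp ≥ ℏ/2

When we measure position with precision Δx, we necessarily introduce a momentum uncertainty:
Δp ≥ ℏ/(2Δx)
Δp_min = (1.055e-34 J·s) / (2 × 4.960e-09 m)
Δp_min = 1.063e-26 kg·m/s

The more precisely we measure position, the greater the momentum disturbance.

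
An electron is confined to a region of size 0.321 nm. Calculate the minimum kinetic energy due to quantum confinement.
92.438 meV

Using the uncertainty principle:

1. Position uncertainty: Δx ≈ 3.210e-10 m
2. Minimum momentum uncertainty: Δp = ℏ/(2Δx) = 1.643e-25 kg·m/s
3. Minimum kinetic energy:
   KE = (Δp)²/(2m) = (1.643e-25)²/(2 × 9.109e-31 kg)
   KE = 1.481e-20 J = 92.438 meV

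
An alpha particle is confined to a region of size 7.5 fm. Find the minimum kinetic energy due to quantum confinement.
23.214 keV

Using the uncertainty principle:

1. Position uncertainty: Δx ≈ 7.500e-15 m
2. Minimum momentum uncertainty: Δp = ℏ/(2Δx) = 7.030e-21 kg·m/s
3. Minimum kinetic energy:
   KE = (Δp)²/(2m) = (7.030e-21)²/(2 × 6.645e-27 kg)
   KE = 3.719e-15 J = 23.214 keV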